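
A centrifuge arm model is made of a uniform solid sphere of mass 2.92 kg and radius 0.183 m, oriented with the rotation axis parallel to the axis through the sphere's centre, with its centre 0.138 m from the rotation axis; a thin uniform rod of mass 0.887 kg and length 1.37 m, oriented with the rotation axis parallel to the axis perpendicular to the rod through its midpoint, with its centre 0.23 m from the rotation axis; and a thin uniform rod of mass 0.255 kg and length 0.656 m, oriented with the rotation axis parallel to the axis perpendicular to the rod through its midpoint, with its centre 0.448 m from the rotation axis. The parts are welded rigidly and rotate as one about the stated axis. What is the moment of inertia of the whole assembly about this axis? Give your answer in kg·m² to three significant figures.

0.341

Solid sphere: I_cm = (2/5)MR² = (2/5)(2.92)(0.183)² = 0.039115 kg·m²; centre at d = 0.138 m, so the parallel axis theorem gives I = 0.039115 + (2.92)(0.138)² = 0.094724 kg·m².
Thin rod: I_cm = (1/12)ML² = (1/12)(0.887)(1.37)² = 0.13873 kg·m²; centre at d = 0.23 m, so the parallel axis theorem gives I = 0.13873 + (0.887)(0.23)² = 0.18566 kg·m².
Thin rod: I_cm = (1/12)ML² = (1/12)(0.255)(0.656)² = 0.0091446 kg·m²; centre at d = 0.448 m, so the parallel axis theorem gives I = 0.0091446 + (0.255)(0.448)² = 0.060324 kg·m².
Total I = 0.094724 + 0.18566 + 0.060324 = 0.3407 kg·m².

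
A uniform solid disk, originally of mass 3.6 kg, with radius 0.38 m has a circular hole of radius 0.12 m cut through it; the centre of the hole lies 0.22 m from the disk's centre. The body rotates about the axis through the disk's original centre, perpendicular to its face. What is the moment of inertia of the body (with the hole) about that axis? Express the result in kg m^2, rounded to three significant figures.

0.240

Unpierced body about its centre: I₀ = (1/2)MR² = (1/2)(3.6)(0.38)² = 0.25992 kg m^2.
The removed disk has mass m = M·(r/R)² = (3.6)(0.12/0.38)² = 0.359 kg (same uniform areal density).
Its moment of inertia about the rotation axis (parallel-axis theorem): I_hole = (1/2)mr² + md² = (1/2)(0.359)(0.12)² + (0.359)(0.22)² = 0.019961 kg m^2.
Treating the hole as negative mass, I = I₀ − I_hole = 0.25992 − 0.019961 = 0.23996 kg m^2.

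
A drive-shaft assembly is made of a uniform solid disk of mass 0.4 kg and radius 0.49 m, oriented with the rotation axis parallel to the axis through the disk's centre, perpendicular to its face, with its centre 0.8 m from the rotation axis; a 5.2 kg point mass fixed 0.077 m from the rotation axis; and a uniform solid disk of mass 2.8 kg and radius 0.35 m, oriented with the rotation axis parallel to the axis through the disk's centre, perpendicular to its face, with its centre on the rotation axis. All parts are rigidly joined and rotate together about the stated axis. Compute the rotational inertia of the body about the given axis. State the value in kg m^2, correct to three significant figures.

0.506

Solid disk: I_cm = (1/2)MR² = (1/2)(0.4)(0.49)² = 0.04802 kg m^2; centre at d = 0.8 m, so the parallel axis theorem gives I = 0.04802 + (0.4)(0.8)² = 0.30402 kg m^2.
Point mass: I_cm = 0; centre at d = 0.077 m, so the parallel axis theorem gives I = 0 + (5.2)(0.077)² = 0.030831 kg m^2.
Solid disk: I_cm = (1/2)MR² = (1/2)(2.8)(0.35)² = 0.1715 kg m^2; axis through the centre, so I = 0.1715 kg m^2.
Total I = 0.30402 + 0.030831 + 0.1715 = 0.50635 kg m^2.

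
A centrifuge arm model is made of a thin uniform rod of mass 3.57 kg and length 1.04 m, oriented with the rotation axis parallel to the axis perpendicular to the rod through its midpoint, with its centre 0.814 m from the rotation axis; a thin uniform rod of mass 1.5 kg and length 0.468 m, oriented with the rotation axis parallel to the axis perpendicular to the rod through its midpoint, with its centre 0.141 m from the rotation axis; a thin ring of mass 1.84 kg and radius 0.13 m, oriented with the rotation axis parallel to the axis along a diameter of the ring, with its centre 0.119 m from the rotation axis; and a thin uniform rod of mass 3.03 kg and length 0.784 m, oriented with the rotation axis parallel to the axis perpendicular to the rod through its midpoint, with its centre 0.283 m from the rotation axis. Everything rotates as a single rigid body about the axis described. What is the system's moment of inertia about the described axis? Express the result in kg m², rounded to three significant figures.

Thin rod: I_cm = (1/12)ML² = (1/12)(3.57)(1.04)² = 0.32178 kg m²; centre at d = 0.814 m, so I = I_cm + Md² gives I = 0.32178 + (3.57)(0.814)² = 2.6872 kg m².
Thin rod: I_cm = (1/12)ML² = (1/12)(1.5)(0.468)² = 0.027378 kg m²; centre at d = 0.141 m, so I = I_cm + Md² gives I = 0.027378 + (1.5)(0.141)² = 0.0572 kg m².
Thin ring: I_cm = (1/2)MR² = (1/2)(1.84)(0.13)² = 0.015548 kg m²; centre at d = 0.119 m, so I = I_cm + Md² gives I = 0.015548 + (1.84)(0.119)² = 0.041604 kg m².
Thin rod: I_cm = (1/12)ML² = (1/12)(3.03)(0.784)² = 0.1552 kg m²; centre at d = 0.283 m, so I = I_cm + Md² gives I = 0.1552 + (3.03)(0.283)² = 0.39787 kg m².
Total I = 2.6872 + 0.0572 + 0.041604 + 0.39787 = 3.1839 kg m².

3.18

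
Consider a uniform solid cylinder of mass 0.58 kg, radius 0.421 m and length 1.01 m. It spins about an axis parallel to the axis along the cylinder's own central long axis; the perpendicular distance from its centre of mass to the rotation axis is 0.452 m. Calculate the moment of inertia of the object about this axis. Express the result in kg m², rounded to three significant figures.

0.170

I_cm = (1/2)MR² = (1/2)(0.58)(0.421)² = 0.0514 kg m²; centre at d = 0.452 m, so I = I_cm + Md² gives I = 0.0514 + (0.58)(0.452)² = 0.1699 kg m².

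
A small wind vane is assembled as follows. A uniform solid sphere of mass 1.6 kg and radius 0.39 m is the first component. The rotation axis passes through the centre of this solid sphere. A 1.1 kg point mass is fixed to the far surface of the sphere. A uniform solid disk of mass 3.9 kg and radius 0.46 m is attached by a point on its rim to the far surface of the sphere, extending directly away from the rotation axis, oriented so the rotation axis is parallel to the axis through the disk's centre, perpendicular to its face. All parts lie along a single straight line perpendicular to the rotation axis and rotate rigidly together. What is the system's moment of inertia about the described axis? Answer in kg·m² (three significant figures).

3.50

Solid sphere: I_cm = (2/5)MR² = (2/5)(1.6)(0.39)² = 0.097344 kg·m²; axis through the centre, so I = 0.097344 kg·m².
Point mass: I_cm = 0; centre at d = 0.39 m, so the parallel axis theorem gives I = 0 + (1.1)(0.39)² = 0.16731 kg·m².
Solid disk: I_cm = (1/2)MR² = (1/2)(3.9)(0.46)² = 0.41262 kg·m²; centre at d = 0.39 + 0.46 = 0.85 m, so the parallel axis theorem gives I = 0.41262 + (3.9)(0.85)² = 3.2304 kg·m².
Total I = 0.097344 + 0.16731 + 3.2304 = 3.495 kg·m².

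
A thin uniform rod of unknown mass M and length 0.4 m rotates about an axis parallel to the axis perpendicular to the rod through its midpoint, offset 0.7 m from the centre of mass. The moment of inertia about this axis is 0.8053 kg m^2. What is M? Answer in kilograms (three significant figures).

1.60

I = I_cm + Md² = (1/12)ML² + Md² = M·[0.0833333·(0.4)² + (0.7)²] = M·0.50333.
So M = 0.8053 / 0.50333 = 1.5999 kg.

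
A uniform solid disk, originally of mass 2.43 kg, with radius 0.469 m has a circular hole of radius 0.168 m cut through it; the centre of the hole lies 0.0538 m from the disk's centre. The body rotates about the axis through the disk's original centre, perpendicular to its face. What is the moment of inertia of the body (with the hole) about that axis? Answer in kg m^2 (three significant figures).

0.262

Unpierced body about its centre: I₀ = (1/2)MR² = (1/2)(2.43)(0.469)² = 0.26725 kg m^2.
The removed disk has mass m = M·(r/R)² = (2.43)(0.168/0.469)² = 0.3118 kg (same uniform areal density).
Its moment of inertia about the rotation axis (parallel-axis theorem): I_hole = (1/2)mr² + md² = (1/2)(0.3118)(0.168)² + (0.3118)(0.0538)² = 0.0053026 kg m^2.
Treating the hole as negative mass, I = I₀ − I_hole = 0.26725 − 0.0053026 = 0.26195 kg m^2.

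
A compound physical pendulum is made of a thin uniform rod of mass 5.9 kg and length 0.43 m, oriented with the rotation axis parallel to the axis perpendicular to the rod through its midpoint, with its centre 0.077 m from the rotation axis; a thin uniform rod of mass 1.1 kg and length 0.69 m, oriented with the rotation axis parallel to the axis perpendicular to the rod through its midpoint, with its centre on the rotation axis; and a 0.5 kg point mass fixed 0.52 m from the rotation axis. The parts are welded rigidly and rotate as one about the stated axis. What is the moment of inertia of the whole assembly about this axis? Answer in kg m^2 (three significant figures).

Thin rod: I_cm = (1/12)ML² = (1/12)(5.9)(0.43)² = 0.090909 kg m^2; centre at d = 0.077 m, so I = I_cm + Md² gives I = 0.090909 + (5.9)(0.077)² = 0.12589 kg m^2.
Thin rod: I_cm = (1/12)ML² = (1/12)(1.1)(0.69)² = 0.043642 kg m^2; axis through the centre, so I = 0.043642 kg m^2.
Point mass: I_cm = 0; centre at d = 0.52 m, so I = I_cm + Md² gives I = 0 + (0.5)(0.52)² = 0.1352 kg m^2.
Total I = 0.12589 + 0.043642 + 0.1352 = 0.30473 kg m^2.

0.305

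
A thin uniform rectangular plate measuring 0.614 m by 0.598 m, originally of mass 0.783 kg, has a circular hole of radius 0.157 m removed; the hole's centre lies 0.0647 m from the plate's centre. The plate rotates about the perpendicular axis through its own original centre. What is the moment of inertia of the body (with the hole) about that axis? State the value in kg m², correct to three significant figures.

Unpierced body about its centre: I₀ = (1/12)M(a²+b²) = (1/12)(0.783)[(0.614)² + (0.598)²] = 0.047933 kg m².
The removed disk has mass m = M·πr²/(ab) = (0.783)·π(0.157)²/(0.614·0.598) = 0.16514 kg (same uniform areal density).
Its moment of inertia about the rotation axis (parallel-axis theorem): I_hole = (1/2)mr² + md² = (1/2)(0.16514)(0.157)² + (0.16514)(0.0647)² = 0.0027265 kg m².
Treating the hole as negative mass, I = I₀ − I_hole = 0.047933 − 0.0027265 = 0.045206 kg m².

0.0452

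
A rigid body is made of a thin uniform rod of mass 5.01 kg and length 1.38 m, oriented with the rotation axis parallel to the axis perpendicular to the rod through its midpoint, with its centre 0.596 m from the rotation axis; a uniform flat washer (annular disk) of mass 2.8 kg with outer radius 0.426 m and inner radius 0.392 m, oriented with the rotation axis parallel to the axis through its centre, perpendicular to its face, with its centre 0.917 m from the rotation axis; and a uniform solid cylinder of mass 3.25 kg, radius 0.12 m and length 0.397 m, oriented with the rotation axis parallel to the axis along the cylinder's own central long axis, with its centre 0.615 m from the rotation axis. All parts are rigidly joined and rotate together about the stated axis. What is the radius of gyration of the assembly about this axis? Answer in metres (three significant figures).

Thin rod: I_cm = (1/12)ML² = (1/12)(5.01)(1.38)² = 0.79509 kg m²; centre at d = 0.596 m, so the parallel axis theorem gives I = 0.79509 + (5.01)(0.596)² = 2.5747 kg m².
Annular disk: I_cm = (1/2)M(R²+r²) = (1/2)(2.8)[(0.426)² + (0.392)²] = 0.4692 kg m²; centre at d = 0.917 m, so the parallel axis theorem gives I = 0.4692 + (2.8)(0.917)² = 2.8237 kg m².
Solid cylinder: I_cm = (1/2)MR² = (1/2)(3.25)(0.12)² = 0.0234 kg m²; centre at d = 0.615 m, so the parallel axis theorem gives I = 0.0234 + (3.25)(0.615)² = 1.2526 kg m².
Total I = 6.651 kg m²; total mass M = 11.06 kg.
k = √(I/M) = √(6.651/11.06) = 0.77547 m.

0.775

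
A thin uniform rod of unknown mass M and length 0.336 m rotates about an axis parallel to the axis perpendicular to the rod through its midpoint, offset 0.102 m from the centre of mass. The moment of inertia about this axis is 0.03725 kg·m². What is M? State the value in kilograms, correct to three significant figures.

I = I_cm + Md² = (1/12)ML² + Md² = M·[0.0833333·(0.336)² + (0.102)²] = M·0.019812.
So M = 0.03725 / 0.019812 = 1.8802 kg.

1.88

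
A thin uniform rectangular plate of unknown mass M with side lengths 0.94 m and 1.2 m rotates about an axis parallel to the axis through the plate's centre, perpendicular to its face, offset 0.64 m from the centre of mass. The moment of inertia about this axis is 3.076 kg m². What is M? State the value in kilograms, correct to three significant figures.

I = I_cm + Md² = (1/12)M(a²+b²) + Md² = M·[0.0833333·[(0.94)² + (1.2)²] + (0.64)²] = M·0.60323.
So M = 3.076 / 0.60323 = 5.0992 kg.

5.10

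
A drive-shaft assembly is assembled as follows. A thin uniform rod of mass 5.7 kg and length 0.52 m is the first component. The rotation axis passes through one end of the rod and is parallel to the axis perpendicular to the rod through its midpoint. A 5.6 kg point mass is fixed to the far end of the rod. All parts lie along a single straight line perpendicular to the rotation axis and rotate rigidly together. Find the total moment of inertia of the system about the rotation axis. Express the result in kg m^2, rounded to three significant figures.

2.03

Thin rod: I_cm = (1/12)ML² = (1/12)(5.7)(0.52)² = 0.12844 kg m^2; centre at d = 0.26 m, so I = I_cm + Md² gives I = 0.12844 + (5.7)(0.26)² = 0.51376 kg m^2.
Point mass: I_cm = 0; centre at d = 0.26 + 0.26 = 0.52 m, so I = I_cm + Md² gives I = 0 + (5.6)(0.52)² = 1.5142 kg m^2.
Total I = 0.51376 + 1.5142 = 2.028 kg m^2.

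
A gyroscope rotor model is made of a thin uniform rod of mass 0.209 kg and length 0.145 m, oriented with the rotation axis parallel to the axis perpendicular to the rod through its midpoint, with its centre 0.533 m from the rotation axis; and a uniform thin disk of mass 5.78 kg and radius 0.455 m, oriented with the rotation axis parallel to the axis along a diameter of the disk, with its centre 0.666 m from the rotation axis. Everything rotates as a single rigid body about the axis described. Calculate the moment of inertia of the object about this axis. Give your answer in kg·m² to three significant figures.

Thin rod: I_cm = (1/12)ML² = (1/12)(0.209)(0.145)² = 0.00036619 kg·m²; centre at d = 0.533 m, so the parallel axis theorem gives I = 0.00036619 + (0.209)(0.533)² = 0.059741 kg·m².
Thin disk: I_cm = (1/4)MR² = (1/4)(5.78)(0.455)² = 0.29915 kg·m²; centre at d = 0.666 m, so the parallel axis theorem gives I = 0.29915 + (5.78)(0.666)² = 2.8629 kg·m².
Total I = 0.059741 + 2.8629 = 2.9226 kg·m².

2.92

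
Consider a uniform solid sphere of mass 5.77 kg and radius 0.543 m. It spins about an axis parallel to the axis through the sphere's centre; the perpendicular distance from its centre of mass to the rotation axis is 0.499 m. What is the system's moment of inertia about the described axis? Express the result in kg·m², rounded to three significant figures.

2.12

I_cm = (2/5)MR² = (2/5)(5.77)(0.543)² = 0.68051 kg·m²; centre at d = 0.499 m, so I = I_cm + Md² gives I = 0.68051 + (5.77)(0.499)² = 2.1172 kg·m².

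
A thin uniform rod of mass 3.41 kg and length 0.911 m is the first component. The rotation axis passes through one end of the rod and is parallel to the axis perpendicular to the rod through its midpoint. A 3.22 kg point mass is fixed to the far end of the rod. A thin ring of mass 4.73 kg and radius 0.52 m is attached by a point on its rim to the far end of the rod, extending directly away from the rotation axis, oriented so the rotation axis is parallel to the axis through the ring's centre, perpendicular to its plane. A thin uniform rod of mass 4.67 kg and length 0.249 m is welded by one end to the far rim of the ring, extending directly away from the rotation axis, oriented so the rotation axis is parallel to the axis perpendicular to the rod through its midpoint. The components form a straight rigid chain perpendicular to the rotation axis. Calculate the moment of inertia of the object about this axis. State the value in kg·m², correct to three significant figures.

34.7

Thin rod: I_cm = (1/12)ML² = (1/12)(3.41)(0.911)² = 0.23584 kg·m²; centre at d = 0.4555 m, so the parallel axis theorem gives I = 0.23584 + (3.41)(0.4555)² = 0.94334 kg·m².
Point mass: I_cm = 0; centre at d = 0.4555 + 0.4555 = 0.911 m, so the parallel axis theorem gives I = 0 + (3.22)(0.911)² = 2.6723 kg·m².
Thin ring: I_cm = MR² = (4.73)(0.52)² = 1.279 kg·m²; centre at d = 0.4555 + 0.4555 + 0.52 = 1.431 m, so the parallel axis theorem gives I = 1.279 + (4.73)(1.431)² = 10.965 kg·m².
Thin rod: I_cm = (1/12)ML² = (1/12)(4.67)(0.249)² = 0.024129 kg·m²; centre at d = 0.4555 + 0.4555 + 0.52 + 0.52 + 0.1245 = 2.0755 m, so the parallel axis theorem gives I = 0.024129 + (4.67)(2.0755)² = 20.141 kg·m².
Total I = 0.94334 + 2.6723 + 10.965 + 20.141 = 34.722 kg·m².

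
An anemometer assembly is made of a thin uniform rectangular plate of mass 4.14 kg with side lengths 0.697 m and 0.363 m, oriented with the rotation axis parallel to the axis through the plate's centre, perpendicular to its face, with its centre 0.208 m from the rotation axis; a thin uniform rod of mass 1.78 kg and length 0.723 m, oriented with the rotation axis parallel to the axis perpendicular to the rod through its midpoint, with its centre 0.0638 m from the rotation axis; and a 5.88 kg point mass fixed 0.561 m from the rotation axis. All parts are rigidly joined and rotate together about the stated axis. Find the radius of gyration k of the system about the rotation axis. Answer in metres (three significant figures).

Rectangular plate: I_cm = (1/12)M(a²+b²) = (1/12)(4.14)[(0.697)² + (0.363)²] = 0.21306 kg·m²; centre at d = 0.208 m, so the parallel axis theorem gives I = 0.21306 + (4.14)(0.208)² = 0.39218 kg·m².
Thin rod: I_cm = (1/12)ML² = (1/12)(1.78)(0.723)² = 0.077538 kg·m²; centre at d = 0.0638 m, so the parallel axis theorem gives I = 0.077538 + (1.78)(0.0638)² = 0.084784 kg·m².
Point mass: I_cm = 0; centre at d = 0.561 m, so the parallel axis theorem gives I = 0 + (5.88)(0.561)² = 1.8506 kg·m².
Total I = 2.3275 kg·m²; total mass M = 11.8 kg.
k = √(I/M) = √(2.3275/11.8) = 0.44413 m.

0.444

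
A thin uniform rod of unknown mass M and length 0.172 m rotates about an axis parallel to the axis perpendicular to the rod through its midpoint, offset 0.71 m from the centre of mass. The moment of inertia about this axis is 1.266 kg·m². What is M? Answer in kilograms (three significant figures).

I = I_cm + Md² = (1/12)ML² + Md² = M·[0.0833333·(0.172)² + (0.71)²] = M·0.50657.
So M = 1.266 / 0.50657 = 2.4992 kg.

2.50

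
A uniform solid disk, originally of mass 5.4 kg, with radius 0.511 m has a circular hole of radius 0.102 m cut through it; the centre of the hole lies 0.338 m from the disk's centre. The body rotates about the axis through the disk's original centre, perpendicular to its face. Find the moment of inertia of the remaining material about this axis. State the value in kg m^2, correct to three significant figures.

0.679

Unpierced body about its centre: I₀ = (1/2)MR² = (1/2)(5.4)(0.511)² = 0.70503 kg m^2.
The removed disk has mass m = M·(r/R)² = (5.4)(0.102/0.511)² = 0.21516 kg (same uniform areal density).
Its moment of inertia about the rotation axis (parallel-axis theorem): I_hole = (1/2)mr² + md² = (1/2)(0.21516)(0.102)² + (0.21516)(0.338)² = 0.025699 kg m^2.
Treating the hole as negative mass, I = I₀ − I_hole = 0.70503 − 0.025699 = 0.67933 kg m^2.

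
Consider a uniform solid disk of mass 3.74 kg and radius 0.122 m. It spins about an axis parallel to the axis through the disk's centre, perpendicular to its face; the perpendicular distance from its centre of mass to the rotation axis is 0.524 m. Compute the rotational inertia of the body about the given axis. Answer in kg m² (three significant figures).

I_cm = (1/2)MR² = (1/2)(3.74)(0.122)² = 0.027833 kg m²; centre at d = 0.524 m, so I = I_cm + Md² gives I = 0.027833 + (3.74)(0.524)² = 1.0547 kg m².

1.05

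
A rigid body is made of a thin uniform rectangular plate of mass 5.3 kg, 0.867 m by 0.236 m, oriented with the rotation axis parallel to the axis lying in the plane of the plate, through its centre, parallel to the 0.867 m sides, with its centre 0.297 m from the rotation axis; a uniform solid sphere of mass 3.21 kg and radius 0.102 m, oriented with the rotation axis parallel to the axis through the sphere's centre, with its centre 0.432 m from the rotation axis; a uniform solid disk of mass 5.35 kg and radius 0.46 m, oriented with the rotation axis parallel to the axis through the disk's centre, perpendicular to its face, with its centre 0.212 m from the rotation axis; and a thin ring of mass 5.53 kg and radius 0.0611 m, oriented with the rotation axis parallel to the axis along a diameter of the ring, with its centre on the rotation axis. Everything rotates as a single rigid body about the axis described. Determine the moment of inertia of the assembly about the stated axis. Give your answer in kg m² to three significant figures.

Rectangular plate: I_cm = (1/12)Mb² = (1/12)(5.3)(0.236)² = 0.024599 kg m²; centre at d = 0.297 m, so I = I_cm + Md² gives I = 0.024599 + (5.3)(0.297)² = 0.49211 kg m².
Solid sphere: I_cm = (2/5)MR² = (2/5)(3.21)(0.102)² = 0.013359 kg m²; centre at d = 0.432 m, so I = I_cm + Md² gives I = 0.013359 + (3.21)(0.432)² = 0.61242 kg m².
Solid disk: I_cm = (1/2)MR² = (1/2)(5.35)(0.46)² = 0.56603 kg m²; centre at d = 0.212 m, so I = I_cm + Md² gives I = 0.56603 + (5.35)(0.212)² = 0.80648 kg m².
Thin ring: I_cm = (1/2)MR² = (1/2)(5.53)(0.0611)² = 0.010322 kg m²; axis through the centre, so I = 0.010322 kg m².
Total I = 0.49211 + 0.61242 + 0.80648 + 0.010322 = 1.9213 kg m².

1.92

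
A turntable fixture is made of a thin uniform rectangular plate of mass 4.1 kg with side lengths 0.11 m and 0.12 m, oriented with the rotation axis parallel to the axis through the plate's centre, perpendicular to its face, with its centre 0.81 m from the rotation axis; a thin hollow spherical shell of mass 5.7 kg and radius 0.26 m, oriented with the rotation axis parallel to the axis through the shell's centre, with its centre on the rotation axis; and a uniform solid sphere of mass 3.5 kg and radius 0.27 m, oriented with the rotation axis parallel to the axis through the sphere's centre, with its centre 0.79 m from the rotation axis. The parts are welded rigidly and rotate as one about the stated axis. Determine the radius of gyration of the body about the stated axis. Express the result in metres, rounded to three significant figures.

Rectangular plate: I_cm = (1/12)M(a²+b²) = (1/12)(4.1)[(0.11)² + (0.12)²] = 0.0090542 kg·m²; centre at d = 0.81 m, so the parallel axis theorem gives I = 0.0090542 + (4.1)(0.81)² = 2.6991 kg·m².
Spherical shell: I_cm = (2/3)MR² = (2/3)(5.7)(0.26)² = 0.25688 kg·m²; axis through the centre, so I = 0.25688 kg·m².
Solid sphere: I_cm = (2/5)MR² = (2/5)(3.5)(0.27)² = 0.10206 kg·m²; centre at d = 0.79 m, so the parallel axis theorem gives I = 0.10206 + (3.5)(0.79)² = 2.2864 kg·m².
Total I = 5.2424 kg·m²; total mass M = 13.3 kg.
k = √(I/M) = √(5.2424/13.3) = 0.62782 m.

0.628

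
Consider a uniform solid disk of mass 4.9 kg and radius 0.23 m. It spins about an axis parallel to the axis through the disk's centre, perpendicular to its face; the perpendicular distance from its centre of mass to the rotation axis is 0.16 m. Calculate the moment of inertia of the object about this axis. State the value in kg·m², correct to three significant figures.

0.255

I_cm = (1/2)MR² = (1/2)(4.9)(0.23)² = 0.12961 kg·m²; centre at d = 0.16 m, so I = I_cm + Md² gives I = 0.12961 + (4.9)(0.16)² = 0.25505 kg·m².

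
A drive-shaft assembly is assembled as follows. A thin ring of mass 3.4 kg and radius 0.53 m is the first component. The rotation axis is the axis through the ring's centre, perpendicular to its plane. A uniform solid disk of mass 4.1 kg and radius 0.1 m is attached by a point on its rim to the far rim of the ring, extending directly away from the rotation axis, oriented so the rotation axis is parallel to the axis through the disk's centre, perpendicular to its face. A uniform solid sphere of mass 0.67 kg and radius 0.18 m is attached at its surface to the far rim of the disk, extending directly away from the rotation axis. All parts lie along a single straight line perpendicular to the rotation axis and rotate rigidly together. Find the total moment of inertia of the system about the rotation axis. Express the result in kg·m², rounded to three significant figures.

3.17

Thin ring: I_cm = MR² = (3.4)(0.53)² = 0.95506 kg·m²; axis through the centre, so I = 0.95506 kg·m².
Solid disk: I_cm = (1/2)MR² = (1/2)(4.1)(0.1)² = 0.0205 kg·m²; centre at d = 0.53 + 0.1 = 0.63 m, so the parallel axis theorem gives I = 0.0205 + (4.1)(0.63)² = 1.6478 kg·m².
Solid sphere: I_cm = (2/5)MR² = (2/5)(0.67)(0.18)² = 0.0086832 kg·m²; centre at d = 0.53 + 0.1 + 0.1 + 0.18 = 0.91 m, so the parallel axis theorem gives I = 0.0086832 + (0.67)(0.91)² = 0.56351 kg·m².
Total I = 0.95506 + 1.6478 + 0.56351 = 3.1664 kg·m².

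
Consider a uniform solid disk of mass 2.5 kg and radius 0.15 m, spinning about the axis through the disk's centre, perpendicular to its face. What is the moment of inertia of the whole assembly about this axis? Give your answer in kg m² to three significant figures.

0.0281

I_cm = (1/2)MR² = (1/2)(2.5)(0.15)² = 0.028125 kg m²; axis through the centre, so I = 0.028125 kg m².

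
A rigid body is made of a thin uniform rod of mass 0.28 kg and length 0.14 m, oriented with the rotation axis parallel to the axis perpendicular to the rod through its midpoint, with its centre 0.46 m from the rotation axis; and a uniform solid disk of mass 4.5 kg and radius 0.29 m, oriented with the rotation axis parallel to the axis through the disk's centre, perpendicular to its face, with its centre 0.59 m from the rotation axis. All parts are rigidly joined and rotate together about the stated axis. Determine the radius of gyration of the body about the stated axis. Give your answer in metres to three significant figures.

0.616

Thin rod: I_cm = (1/12)ML² = (1/12)(0.28)(0.14)² = 0.00045733 kg m^2; centre at d = 0.46 m, so the parallel axis theorem gives I = 0.00045733 + (0.28)(0.46)² = 0.059705 kg m^2.
Solid disk: I_cm = (1/2)MR² = (1/2)(4.5)(0.29)² = 0.18922 kg m^2; centre at d = 0.59 m, so the parallel axis theorem gives I = 0.18922 + (4.5)(0.59)² = 1.7557 kg m^2.
Total I = 1.8154 kg m^2; total mass M = 4.78 kg.
k = √(I/M) = √(1.8154/4.78) = 0.61627 m.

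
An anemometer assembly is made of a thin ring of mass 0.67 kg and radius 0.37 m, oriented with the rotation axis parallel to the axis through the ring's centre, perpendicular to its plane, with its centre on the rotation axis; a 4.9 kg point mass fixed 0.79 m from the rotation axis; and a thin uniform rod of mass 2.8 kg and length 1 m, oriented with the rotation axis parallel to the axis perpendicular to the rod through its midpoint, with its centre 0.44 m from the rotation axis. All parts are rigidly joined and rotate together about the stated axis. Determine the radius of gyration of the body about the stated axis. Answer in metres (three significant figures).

0.685

Thin ring: I_cm = MR² = (0.67)(0.37)² = 0.091723 kg m^2; axis through the centre, so I = 0.091723 kg m^2.
Point mass: I_cm = 0; centre at d = 0.79 m, so the parallel axis theorem gives I = 0 + (4.9)(0.79)² = 3.0581 kg m^2.
Thin rod: I_cm = (1/12)ML² = (1/12)(2.8)(1)² = 0.23333 kg m^2; centre at d = 0.44 m, so the parallel axis theorem gives I = 0.23333 + (2.8)(0.44)² = 0.77541 kg m^2.
Total I = 3.9252 kg m^2; total mass M = 8.37 kg.
k = √(I/M) = √(3.9252/8.37) = 0.68481 m.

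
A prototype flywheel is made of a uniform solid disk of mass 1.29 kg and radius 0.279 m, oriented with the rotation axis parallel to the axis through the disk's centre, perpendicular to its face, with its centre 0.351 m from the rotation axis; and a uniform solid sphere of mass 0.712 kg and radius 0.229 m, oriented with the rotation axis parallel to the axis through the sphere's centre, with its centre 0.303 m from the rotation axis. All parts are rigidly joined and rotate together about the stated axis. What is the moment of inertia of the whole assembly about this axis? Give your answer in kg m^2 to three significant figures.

Solid disk: I_cm = (1/2)MR² = (1/2)(1.29)(0.279)² = 0.050207 kg m^2; centre at d = 0.351 m, so the parallel axis theorem gives I = 0.050207 + (1.29)(0.351)² = 0.20914 kg m^2.
Solid sphere: I_cm = (2/5)MR² = (2/5)(0.712)(0.229)² = 0.014935 kg m^2; centre at d = 0.303 m, so the parallel axis theorem gives I = 0.014935 + (0.712)(0.303)² = 0.080303 kg m^2.
Total I = 0.20914 + 0.080303 = 0.28944 kg m^2.

0.289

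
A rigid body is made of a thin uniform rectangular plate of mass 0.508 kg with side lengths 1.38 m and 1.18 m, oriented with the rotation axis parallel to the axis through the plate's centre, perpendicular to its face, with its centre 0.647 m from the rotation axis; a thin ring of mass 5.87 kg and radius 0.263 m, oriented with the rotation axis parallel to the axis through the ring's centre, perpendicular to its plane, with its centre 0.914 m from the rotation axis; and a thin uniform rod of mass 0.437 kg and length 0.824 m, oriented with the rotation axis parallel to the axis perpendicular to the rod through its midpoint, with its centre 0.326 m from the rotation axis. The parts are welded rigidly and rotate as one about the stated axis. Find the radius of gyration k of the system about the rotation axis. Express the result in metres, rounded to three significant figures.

Rectangular plate: I_cm = (1/12)M(a²+b²) = (1/12)(0.508)[(1.38)² + (1.18)²] = 0.13956 kg·m²; centre at d = 0.647 m, so I = I_cm + Md² gives I = 0.13956 + (0.508)(0.647)² = 0.35222 kg·m².
Thin ring: I_cm = MR² = (5.87)(0.263)² = 0.40602 kg·m²; centre at d = 0.914 m, so I = I_cm + Md² gives I = 0.40602 + (5.87)(0.914)² = 5.3098 kg·m².
Thin rod: I_cm = (1/12)ML² = (1/12)(0.437)(0.824)² = 0.024726 kg·m²; centre at d = 0.326 m, so I = I_cm + Md² gives I = 0.024726 + (0.437)(0.326)² = 0.071169 kg·m².
Total I = 5.7332 kg·m²; total mass M = 6.815 kg.
k = √(I/M) = √(5.7332/6.815) = 0.9172 m.

0.917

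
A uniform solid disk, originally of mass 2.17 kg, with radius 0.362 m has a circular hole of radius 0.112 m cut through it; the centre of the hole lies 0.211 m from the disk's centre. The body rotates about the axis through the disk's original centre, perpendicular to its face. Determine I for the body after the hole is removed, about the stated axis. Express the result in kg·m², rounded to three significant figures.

0.132

Unpierced body about its centre: I₀ = (1/2)MR² = (1/2)(2.17)(0.362)² = 0.14218 kg·m².
The removed disk has mass m = M·(r/R)² = (2.17)(0.112/0.362)² = 0.20772 kg (same uniform areal density).
Its moment of inertia about the rotation axis (parallel-axis theorem): I_hole = (1/2)mr² + md² = (1/2)(0.20772)(0.112)² + (0.20772)(0.211)² = 0.010551 kg·m².
Treating the hole as negative mass, I = I₀ − I_hole = 0.14218 − 0.010551 = 0.13163 kg·m².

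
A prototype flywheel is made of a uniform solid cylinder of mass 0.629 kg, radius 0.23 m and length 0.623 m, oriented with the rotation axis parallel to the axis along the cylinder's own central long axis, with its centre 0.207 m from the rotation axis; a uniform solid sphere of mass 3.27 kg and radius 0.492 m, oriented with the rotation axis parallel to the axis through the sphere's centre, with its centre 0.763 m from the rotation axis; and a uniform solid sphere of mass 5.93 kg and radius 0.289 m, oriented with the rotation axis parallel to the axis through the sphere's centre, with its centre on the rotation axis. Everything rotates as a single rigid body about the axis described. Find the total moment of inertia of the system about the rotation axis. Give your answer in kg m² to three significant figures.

2.46

Solid cylinder: I_cm = (1/2)MR² = (1/2)(0.629)(0.23)² = 0.016637 kg m²; centre at d = 0.207 m, so I = I_cm + Md² gives I = 0.016637 + (0.629)(0.207)² = 0.043589 kg m².
Solid sphere: I_cm = (2/5)MR² = (2/5)(3.27)(0.492)² = 0.31662 kg m²; centre at d = 0.763 m, so I = I_cm + Md² gives I = 0.31662 + (3.27)(0.763)² = 2.2203 kg m².
Solid sphere: I_cm = (2/5)MR² = (2/5)(5.93)(0.289)² = 0.19811 kg m²; axis through the centre, so I = 0.19811 kg m².
Total I = 0.043589 + 2.2203 + 0.19811 = 2.462 kg m².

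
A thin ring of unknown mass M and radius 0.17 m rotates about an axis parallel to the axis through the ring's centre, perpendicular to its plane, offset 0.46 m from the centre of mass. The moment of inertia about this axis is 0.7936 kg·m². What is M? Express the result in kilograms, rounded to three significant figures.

3.30

I = I_cm + Md² = MR² + Md² = M·[1·(0.17)² + (0.46)²] = M·0.2405.
So M = 0.7936 / 0.2405 = 3.2998 kg.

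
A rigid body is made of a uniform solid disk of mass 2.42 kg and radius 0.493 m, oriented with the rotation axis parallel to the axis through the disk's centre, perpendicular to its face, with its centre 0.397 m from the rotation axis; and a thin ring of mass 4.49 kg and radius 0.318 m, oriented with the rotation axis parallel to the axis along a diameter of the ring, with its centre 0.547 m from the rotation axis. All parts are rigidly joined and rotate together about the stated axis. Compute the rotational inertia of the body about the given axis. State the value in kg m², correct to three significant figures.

2.25

Solid disk: I_cm = (1/2)MR² = (1/2)(2.42)(0.493)² = 0.29409 kg m²; centre at d = 0.397 m, so I = I_cm + Md² gives I = 0.29409 + (2.42)(0.397)² = 0.6755 kg m².
Thin ring: I_cm = (1/2)MR² = (1/2)(4.49)(0.318)² = 0.22702 kg m²; centre at d = 0.547 m, so I = I_cm + Md² gives I = 0.22702 + (4.49)(0.547)² = 1.5705 kg m².
Total I = 0.6755 + 1.5705 = 2.246 kg m².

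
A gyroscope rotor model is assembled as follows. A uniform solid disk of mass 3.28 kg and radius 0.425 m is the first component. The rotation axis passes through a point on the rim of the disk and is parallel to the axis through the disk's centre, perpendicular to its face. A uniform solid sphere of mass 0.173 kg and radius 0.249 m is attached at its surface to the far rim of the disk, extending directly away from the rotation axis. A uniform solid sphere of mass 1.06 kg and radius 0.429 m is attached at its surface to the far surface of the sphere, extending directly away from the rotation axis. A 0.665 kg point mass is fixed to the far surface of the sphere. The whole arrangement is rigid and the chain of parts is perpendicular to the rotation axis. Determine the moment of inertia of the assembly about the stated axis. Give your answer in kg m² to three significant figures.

7.76

Solid disk: I_cm = (1/2)MR² = (1/2)(3.28)(0.425)² = 0.29622 kg m²; centre at d = 0.425 m, so the parallel axis theorem gives I = 0.29622 + (3.28)(0.425)² = 0.88867 kg m².
Solid sphere: I_cm = (2/5)MR² = (2/5)(0.173)(0.249)² = 0.0042905 kg m²; centre at d = 0.425 + 0.425 + 0.249 = 1.099 m, so the parallel axis theorem gives I = 0.0042905 + (0.173)(1.099)² = 0.21324 kg m².
Solid sphere: I_cm = (2/5)MR² = (2/5)(1.06)(0.429)² = 0.078033 kg m²; centre at d = 0.425 + 0.425 + 0.249 + 0.249 + 0.429 = 1.777 m, so the parallel axis theorem gives I = 0.078033 + (1.06)(1.777)² = 3.4252 kg m².
Point mass: I_cm = 0; centre at d = 0.425 + 0.425 + 0.249 + 0.249 + 0.429 + 0.429 = 2.206 m, so the parallel axis theorem gives I = 0 + (0.665)(2.206)² = 3.2362 kg m².
Total I = 0.88867 + 0.21324 + 3.4252 + 3.2362 = 7.7633 kg m².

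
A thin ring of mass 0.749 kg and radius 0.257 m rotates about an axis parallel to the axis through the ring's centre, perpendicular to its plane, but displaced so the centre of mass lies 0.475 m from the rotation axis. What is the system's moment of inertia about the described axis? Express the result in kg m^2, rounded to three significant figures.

I_cm = MR² = (0.749)(0.257)² = 0.049471 kg m^2; centre at d = 0.475 m, so I = I_cm + Md² gives I = 0.049471 + (0.749)(0.475)² = 0.21846 kg m^2.

0.218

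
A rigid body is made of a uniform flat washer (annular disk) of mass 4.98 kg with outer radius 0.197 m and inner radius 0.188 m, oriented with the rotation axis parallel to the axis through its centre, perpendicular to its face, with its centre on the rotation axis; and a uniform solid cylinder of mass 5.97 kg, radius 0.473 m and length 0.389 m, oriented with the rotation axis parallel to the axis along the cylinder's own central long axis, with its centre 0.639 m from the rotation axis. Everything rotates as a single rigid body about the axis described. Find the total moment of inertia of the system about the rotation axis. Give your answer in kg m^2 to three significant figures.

3.29

Annular disk: I_cm = (1/2)M(R²+r²) = (1/2)(4.98)[(0.197)² + (0.188)²] = 0.18464 kg m^2; axis through the centre, so I = 0.18464 kg m^2.
Solid cylinder: I_cm = (1/2)MR² = (1/2)(5.97)(0.473)² = 0.66783 kg m^2; centre at d = 0.639 m, so I = I_cm + Md² gives I = 0.66783 + (5.97)(0.639)² = 3.1055 kg m^2.
Total I = 0.18464 + 3.1055 = 3.2901 kg m^2.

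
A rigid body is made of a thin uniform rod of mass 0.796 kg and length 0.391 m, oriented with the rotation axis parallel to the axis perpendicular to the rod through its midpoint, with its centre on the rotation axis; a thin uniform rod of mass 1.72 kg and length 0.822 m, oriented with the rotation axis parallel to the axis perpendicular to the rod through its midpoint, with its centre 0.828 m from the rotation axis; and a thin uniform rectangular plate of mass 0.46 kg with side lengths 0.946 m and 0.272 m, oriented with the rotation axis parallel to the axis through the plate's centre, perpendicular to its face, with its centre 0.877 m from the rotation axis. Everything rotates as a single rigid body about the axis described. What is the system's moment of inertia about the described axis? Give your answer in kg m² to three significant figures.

1.68

Thin rod: I_cm = (1/12)ML² = (1/12)(0.796)(0.391)² = 0.010141 kg m²; axis through the centre, so I = 0.010141 kg m².
Thin rod: I_cm = (1/12)ML² = (1/12)(1.72)(0.822)² = 0.096848 kg m²; centre at d = 0.828 m, so I = I_cm + Md² gives I = 0.096848 + (1.72)(0.828)² = 1.2761 kg m².
Rectangular plate: I_cm = (1/12)M(a²+b²) = (1/12)(0.46)[(0.946)² + (0.272)²] = 0.037141 kg m²; centre at d = 0.877 m, so I = I_cm + Md² gives I = 0.037141 + (0.46)(0.877)² = 0.39094 kg m².
Total I = 0.010141 + 1.2761 + 0.39094 = 1.6771 kg m².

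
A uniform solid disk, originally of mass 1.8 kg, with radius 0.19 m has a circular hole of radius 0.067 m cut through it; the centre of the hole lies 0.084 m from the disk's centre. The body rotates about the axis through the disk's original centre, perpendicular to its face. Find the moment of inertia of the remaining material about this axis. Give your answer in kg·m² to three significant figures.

Unpierced body about its centre: I₀ = (1/2)MR² = (1/2)(1.8)(0.19)² = 0.03249 kg·m².
The removed disk has mass m = M·(r/R)² = (1.8)(0.067/0.19)² = 0.22383 kg (same uniform areal density).
Its moment of inertia about the rotation axis (parallel-axis theorem): I_hole = (1/2)mr² + md² = (1/2)(0.22383)(0.067)² + (0.22383)(0.084)² = 0.0020817 kg·m².
Treating the hole as negative mass, I = I₀ − I_hole = 0.03249 − 0.0020817 = 0.030408 kg·m².

0.0304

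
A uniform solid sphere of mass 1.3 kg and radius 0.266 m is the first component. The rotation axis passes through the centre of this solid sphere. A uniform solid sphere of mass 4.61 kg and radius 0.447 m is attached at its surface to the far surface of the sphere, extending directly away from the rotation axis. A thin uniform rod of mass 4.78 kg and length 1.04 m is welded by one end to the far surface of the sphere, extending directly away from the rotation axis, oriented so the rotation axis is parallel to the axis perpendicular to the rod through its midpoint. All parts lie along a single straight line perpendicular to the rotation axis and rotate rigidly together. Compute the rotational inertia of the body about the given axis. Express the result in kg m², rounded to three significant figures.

16.7

Solid sphere: I_cm = (2/5)MR² = (2/5)(1.3)(0.266)² = 0.036793 kg m²; axis through the centre, so I = 0.036793 kg m².
Solid sphere: I_cm = (2/5)MR² = (2/5)(4.61)(0.447)² = 0.36845 kg m²; centre at d = 0.266 + 0.447 = 0.713 m, so I = I_cm + Md² gives I = 0.36845 + (4.61)(0.713)² = 2.712 kg m².
Thin rod: I_cm = (1/12)ML² = (1/12)(4.78)(1.04)² = 0.43084 kg m²; centre at d = 0.266 + 0.447 + 0.447 + 0.52 = 1.68 m, so I = I_cm + Md² gives I = 0.43084 + (4.78)(1.68)² = 13.922 kg m².
Total I = 0.036793 + 2.712 + 13.922 = 16.671 kg m².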